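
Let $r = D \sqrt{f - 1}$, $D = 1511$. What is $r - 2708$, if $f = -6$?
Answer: $-2708 + 1511 i \sqrt{7} \approx -2708.0 + 3997.7 i$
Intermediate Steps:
$r = 1511 i \sqrt{7}$ ($r = 1511 \sqrt{-6 - 1} = 1511 \sqrt{-7} = 1511 i \sqrt{7} \approx 3997.7 i$)
$r - 2708 = 1511 i \sqrt{7} - 2708 = -2708 + 1511 i \sqrt{7}$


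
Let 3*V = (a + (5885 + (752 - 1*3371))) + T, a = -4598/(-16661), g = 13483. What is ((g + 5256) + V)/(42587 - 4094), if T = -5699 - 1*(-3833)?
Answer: 319987145/641331873 ≈ 0.49894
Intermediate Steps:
T = -1866 (T = -5699 + 3833 = -1866)
a = 4598/16661 (a = -4598*(-1/16661) = 4598/16661 ≈ 0.27597)
V = 7776666/16661 (V = ((4598/16661 + (5885 + (752 - 1*3371))) - 1866)/3 = ((4598/16661 + (5885 + (752 - 3371))) - 1866)/3 = ((4598/16661 + (5885 - 2619)) - 1866)/3 = ((4598/16661 + 3266) - 1866)/3 = (54419424/16661 - 1866)/3 = (⅓)*(23329998/16661) = 7776666/16661 ≈ 466.76)
((g + 5256) + V)/(42587 - 4094) = ((13483 + 5256) + 7776666/16661)/(42587 - 4094) = (18739 + 7776666/16661)/38493 = (319987145/16661)*(1/38493) = 319987145/641331873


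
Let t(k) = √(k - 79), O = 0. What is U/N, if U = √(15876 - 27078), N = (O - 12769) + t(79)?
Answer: -I*√11202/12769 ≈ -0.0082888*I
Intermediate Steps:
t(k) = √(-79 + k)
N = -12769 (N = (0 - 12769) + √(-79 + 79) = -12769 + √0 = -12769 + 0 = -12769)
U = I*√11202 (U = √(-11202) = I*√11202 ≈ 105.84*I)
U/N = (I*√11202)/(-12769) = (I*√11202)*(-1/12769) = -I*√11202/12769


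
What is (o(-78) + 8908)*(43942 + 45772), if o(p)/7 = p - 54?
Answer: 716276576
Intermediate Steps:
o(p) = -378 + 7*p (o(p) = 7*(p - 54) = 7*(-54 + p) = -378 + 7*p)
(o(-78) + 8908)*(43942 + 45772) = ((-378 + 7*(-78)) + 8908)*(43942 + 45772) = ((-378 - 546) + 8908)*89714 = (-924 + 8908)*89714 = 7984*89714 = 716276576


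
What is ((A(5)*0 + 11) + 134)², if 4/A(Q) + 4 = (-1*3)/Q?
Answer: 21025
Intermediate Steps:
A(Q) = 4/(-4 - 3/Q) (A(Q) = 4/(-4 + (-1*3)/Q) = 4/(-4 - 3/Q))
((A(5)*0 + 11) + 134)² = ((-4*5/(3 + 4*5)*0 + 11) + 134)² = ((-4*5/(3 + 20)*0 + 11) + 134)² = ((-4*5/23*0 + 11) + 134)² = ((-4*5*1/23*0 + 11) + 134)² = ((-20/23*0 + 11) + 134)² = ((0 + 11) + 134)² = (11 + 134)² = 145² = 21025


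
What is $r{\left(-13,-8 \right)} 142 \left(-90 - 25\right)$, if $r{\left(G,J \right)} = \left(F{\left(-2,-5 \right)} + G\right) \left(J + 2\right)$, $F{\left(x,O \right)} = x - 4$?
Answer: $-1861620$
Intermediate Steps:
$F{\left(x,O \right)} = -4 + x$
$r{\left(G,J \right)} = \left(-6 + G\right) \left(2 + J\right)$ ($r{\left(G,J \right)} = \left(\left(-4 - 2\right) + G\right) \left(J + 2\right) = \left(-6 + G\right) \left(2 + J\right)$)
$r{\left(-13,-8 \right)} 142 \left(-90 - 25\right) = \left(-12 - -48 + 2 \left(-13\right) - -104\right) 142 \left(-90 - 25\right) = \left(-12 + 48 - 26 + 104\right) 142 \left(-90 - 25\right) = 114 \cdot 142 \left(-115\right) = 16188 \left(-115\right) = -1861620$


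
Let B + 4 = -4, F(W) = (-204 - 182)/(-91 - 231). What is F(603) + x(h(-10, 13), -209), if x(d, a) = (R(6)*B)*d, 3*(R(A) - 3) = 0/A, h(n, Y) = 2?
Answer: -7535/161 ≈ -46.801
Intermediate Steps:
R(A) = 3 (R(A) = 3 + (0/A)/3 = 3 + (1/3)*0 = 3 + 0 = 3)
F(W) = 193/161 (F(W) = -386/(-322) = -386*(-1/322) = 193/161)
B = -8 (B = -4 - 4 = -8)
x(d, a) = -24*d (x(d, a) = (3*(-8))*d = -24*d)
F(603) + x(h(-10, 13), -209) = 193/161 - 24*2 = 193/161 - 48 = -7535/161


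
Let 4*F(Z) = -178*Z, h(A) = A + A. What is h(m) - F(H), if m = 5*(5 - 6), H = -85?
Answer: -7585/2 ≈ -3792.5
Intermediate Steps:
m = -5 (m = 5*(-1) = -5)
h(A) = 2*A
F(Z) = -89*Z/2 (F(Z) = (-178*Z)/4 = -89*Z/2)
h(m) - F(H) = 2*(-5) - (-89)*(-85)/2 = -10 - 1*7565/2 = -10 - 7565/2 = -7585/2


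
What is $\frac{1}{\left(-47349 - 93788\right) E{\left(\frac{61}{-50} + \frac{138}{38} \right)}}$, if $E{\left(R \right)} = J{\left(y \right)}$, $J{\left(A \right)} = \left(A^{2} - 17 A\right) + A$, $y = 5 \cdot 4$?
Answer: $- \frac{1}{11290960} \approx -8.8566 \cdot 10^{-8}$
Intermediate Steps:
$y = 20$
$J{\left(A \right)} = A^{2} - 16 A$
$E{\left(R \right)} = 80$ ($E{\left(R \right)} = 20 \left(-16 + 20\right) = 20 \cdot 4 = 80$)
$\frac{1}{\left(-47349 - 93788\right) E{\left(\frac{61}{-50} + \frac{138}{38} \right)}} = \frac{1}{\left(-47349 - 93788\right) 80} = \frac{1}{-141137} \cdot \frac{1}{80} = \left(- \frac{1}{141137}\right) \frac{1}{80} = - \frac{1}{11290960}$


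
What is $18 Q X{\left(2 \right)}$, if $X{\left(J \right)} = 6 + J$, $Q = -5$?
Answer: $-720$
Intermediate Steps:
$18 Q X{\left(2 \right)} = 18 \left(-5\right) \left(6 + 2\right) = \left(-90\right) 8 = -720$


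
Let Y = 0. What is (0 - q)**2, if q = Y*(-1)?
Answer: 0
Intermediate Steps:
q = 0 (q = 0*(-1) = 0)
(0 - q)**2 = (0 - 1*0)**2 = (0 + 0)**2 = 0**2 = 0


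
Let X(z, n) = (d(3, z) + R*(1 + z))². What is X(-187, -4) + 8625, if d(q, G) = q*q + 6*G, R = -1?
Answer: 867954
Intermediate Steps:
d(q, G) = q² + 6*G
X(z, n) = (8 + 5*z)² (X(z, n) = ((3² + 6*z) - (1 + z))² = ((9 + 6*z) + (-1 - z))² = (8 + 5*z)²)
X(-187, -4) + 8625 = (8 + 5*(-187))² + 8625 = (8 - 935)² + 8625 = (-927)² + 8625 = 859329 + 8625 = 867954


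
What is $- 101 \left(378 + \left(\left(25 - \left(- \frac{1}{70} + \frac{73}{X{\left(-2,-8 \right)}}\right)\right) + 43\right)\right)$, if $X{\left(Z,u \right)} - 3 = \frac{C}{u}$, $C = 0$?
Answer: $- \frac{8943853}{210} \approx -42590.0$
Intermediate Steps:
$X{\left(Z,u \right)} = 3$ ($X{\left(Z,u \right)} = 3 + \frac{0}{u} = 3 + 0 = 3$)
$- 101 \left(378 + \left(\left(25 - \left(- \frac{1}{70} + \frac{73}{X{\left(-2,-8 \right)}}\right)\right) + 43\right)\right) = - 101 \left(378 + \left(\left(25 - \left(- \frac{1}{70} + \frac{73}{3}\right)\right) + 43\right)\right) = - 101 \left(378 + \left(\left(25 - \frac{5107}{210}\right) + 43\right)\right) = - 101 \left(378 + \left(\frac{143}{210} + 43\right)\right) = - 101 \left(378 + \frac{9173}{210}\right) = \left(-101\right) \frac{88553}{210} = - \frac{8943853}{210}$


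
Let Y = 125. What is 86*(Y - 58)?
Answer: 5762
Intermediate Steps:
86*(Y - 58) = 86*(125 - 58) = 86*67 = 5762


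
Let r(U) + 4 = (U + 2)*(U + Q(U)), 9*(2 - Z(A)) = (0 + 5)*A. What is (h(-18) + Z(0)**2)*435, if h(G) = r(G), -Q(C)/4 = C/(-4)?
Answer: 250560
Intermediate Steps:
Q(C) = C (Q(C) = -4*C/(-4) = -4*C*(-1)/4 = -(-1)*C = C)
Z(A) = 2 - 5*A/9 (Z(A) = 2 - (0 + 5)*A/9 = 2 - 5*A/9)
r(U) = -4 + 2*U*(2 + U) (r(U) = -4 + (U + 2)*(U + U) = -4 + (2 + U)*(2*U) = -4 + 2*U*(2 + U))
h(G) = -4 + 2*G**2 + 4*G
(h(-18) + Z(0)**2)*435 = ((-4 + 2*(-18)**2 + 4*(-18)) + (2 - 5/9*0)**2)*435 = ((-4 + 2*324 - 72) + (2 + 0)**2)*435 = ((-4 + 648 - 72) + 2**2)*435 = (572 + 4)*435 = 576*435 = 250560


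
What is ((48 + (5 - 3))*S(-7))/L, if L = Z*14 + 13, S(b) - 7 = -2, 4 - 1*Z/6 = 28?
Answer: -250/2003 ≈ -0.12481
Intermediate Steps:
Z = -144 (Z = 24 - 6*28 = 24 - 168 = -144)
S(b) = 5 (S(b) = 7 - 2 = 5)
L = -2003 (L = -144*14 + 13 = -2016 + 13 = -2003)
((48 + (5 - 3))*S(-7))/L = ((48 + (5 - 3))*5)/(-2003) = ((48 + 2)*5)*(-1/2003) = (50*5)*(-1/2003) = 250*(-1/2003) = -250/2003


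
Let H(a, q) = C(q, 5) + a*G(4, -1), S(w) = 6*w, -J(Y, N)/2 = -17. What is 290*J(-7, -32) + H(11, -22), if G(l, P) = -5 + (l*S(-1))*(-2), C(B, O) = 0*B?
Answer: 10333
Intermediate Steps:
J(Y, N) = 34 (J(Y, N) = -2*(-17) = 34)
C(B, O) = 0
G(l, P) = -5 + 12*l (G(l, P) = -5 + (l*(6*(-1)))*(-2) = -5 + (l*(-6))*(-2) = -5 - 6*l*(-2) = -5 + 12*l)
H(a, q) = 43*a (H(a, q) = 0 + a*(-5 + 12*4) = 0 + a*(-5 + 48) = 0 + a*43 = 0 + 43*a = 43*a)
290*J(-7, -32) + H(11, -22) = 290*34 + 43*11 = 9860 + 473 = 10333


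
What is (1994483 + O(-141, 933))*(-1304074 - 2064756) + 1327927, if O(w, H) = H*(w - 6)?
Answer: -6257034433633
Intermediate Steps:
O(w, H) = H*(-6 + w)
(1994483 + O(-141, 933))*(-1304074 - 2064756) + 1327927 = (1994483 + 933*(-6 - 141))*(-1304074 - 2064756) + 1327927 = (1994483 + 933*(-147))*(-3368830) + 1327927 = (1994483 - 137151)*(-3368830) + 1327927 = 1857332*(-3368830) + 1327927 = -6257035761560 + 1327927 = -6257034433633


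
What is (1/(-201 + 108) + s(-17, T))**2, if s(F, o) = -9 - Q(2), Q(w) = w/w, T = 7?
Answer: 866761/8649 ≈ 100.22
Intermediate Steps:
Q(w) = 1
s(F, o) = -10 (s(F, o) = -9 - 1*1 = -9 - 1 = -10)
(1/(-201 + 108) + s(-17, T))**2 = (1/(-201 + 108) - 10)**2 = (1/(-93) - 10)**2 = (-1/93 - 10)**2 = (-931/93)**2 = 866761/8649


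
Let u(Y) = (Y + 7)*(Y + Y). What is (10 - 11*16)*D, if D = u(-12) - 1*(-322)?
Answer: -73372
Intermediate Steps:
u(Y) = 2*Y*(7 + Y) (u(Y) = (7 + Y)*(2*Y) = 2*Y*(7 + Y))
D = 442 (D = 2*(-12)*(7 - 12) - 1*(-322) = 2*(-12)*(-5) + 322 = 120 + 322 = 442)
(10 - 11*16)*D = (10 - 11*16)*442 = (10 - 176)*442 = -166*442 = -73372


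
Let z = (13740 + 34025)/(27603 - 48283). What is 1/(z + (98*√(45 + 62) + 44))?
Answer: -14554584/358150649423 + 34212992*√107/358150649423 ≈ 0.00094750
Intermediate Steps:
z = -9553/4136 (z = 47765/(-20680) = 47765*(-1/20680) = -9553/4136 ≈ -2.3097)
1/(z + (98*√(45 + 62) + 44)) = 1/(-9553/4136 + (98*√(45 + 62) + 44)) = 1/(-9553/4136 + (98*√107 + 44)) = 1/(-9553/4136 + (44 + 98*√107)) = 1/(172431/4136 + 98*√107)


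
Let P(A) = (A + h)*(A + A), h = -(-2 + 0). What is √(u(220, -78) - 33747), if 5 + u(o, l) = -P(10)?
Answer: 2*I*√8498 ≈ 184.37*I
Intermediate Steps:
h = 2 (h = -1*(-2) = 2)
P(A) = 2*A*(2 + A) (P(A) = (A + 2)*(A + A) = (2 + A)*(2*A) = 2*A*(2 + A))
u(o, l) = -245 (u(o, l) = -5 - 2*10*(2 + 10) = -5 - 2*10*12 = -5 - 1*240 = -5 - 240 = -245)
√(u(220, -78) - 33747) = √(-245 - 33747) = √(-33992) = 2*I*√8498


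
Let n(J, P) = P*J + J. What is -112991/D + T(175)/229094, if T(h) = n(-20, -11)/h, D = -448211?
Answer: 90601253383/359388577919 ≈ 0.25210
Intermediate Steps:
n(J, P) = J + J*P (n(J, P) = J*P + J = J + J*P)
T(h) = 200/h (T(h) = (-20*(1 - 11))/h = (-20*(-10))/h = 200/h)
-112991/D + T(175)/229094 = -112991/(-448211) + (200/175)/229094 = -112991*(-1/448211) + (200*(1/175))*(1/229094) = 112991/448211 + (8/7)*(1/229094) = 112991/448211 + 4/801829 = 90601253383/359388577919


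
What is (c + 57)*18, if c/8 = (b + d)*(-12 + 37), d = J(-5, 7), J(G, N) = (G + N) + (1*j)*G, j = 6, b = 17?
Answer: -38574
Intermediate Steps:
J(G, N) = N + 7*G (J(G, N) = (G + N) + (1*6)*G = (G + N) + 6*G = N + 7*G)
d = -28 (d = 7 + 7*(-5) = 7 - 35 = -28)
c = -2200 (c = 8*((17 - 28)*(-12 + 37)) = 8*(-11*25) = 8*(-275) = -2200)
(c + 57)*18 = (-2200 + 57)*18 = -2143*18 = -38574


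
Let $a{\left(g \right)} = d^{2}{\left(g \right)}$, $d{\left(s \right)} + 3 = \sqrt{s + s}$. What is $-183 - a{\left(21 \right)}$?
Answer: $-234 + 6 \sqrt{42} \approx -195.12$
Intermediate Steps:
$d{\left(s \right)} = -3 + \sqrt{2} \sqrt{s}$ ($d{\left(s \right)} = -3 + \sqrt{s + s} = -3 + \sqrt{2 s} = -3 + \sqrt{2} \sqrt{s}$)
$a{\left(g \right)} = \left(-3 + \sqrt{2} \sqrt{g}\right)^{2}$
$-183 - a{\left(21 \right)} = -183 - \left(-3 + \sqrt{2} \sqrt{21}\right)^{2} = -183 - \left(-3 + \sqrt{42}\right)^{2}$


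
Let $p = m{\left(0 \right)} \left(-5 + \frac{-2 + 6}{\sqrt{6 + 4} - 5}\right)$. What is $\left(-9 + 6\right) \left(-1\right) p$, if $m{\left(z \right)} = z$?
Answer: $0$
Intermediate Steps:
$p = 0$ ($p = 0 \left(-5 + \frac{-2 + 6}{\sqrt{6 + 4} - 5}\right) = 0 \left(-5 + \frac{4}{\sqrt{10} - 5}\right) = 0 \left(-5 + \frac{4}{-5 + \sqrt{10}}\right) = 0$)
$\left(-9 + 6\right) \left(-1\right) p = \left(-9 + 6\right) \left(-1\right) 0 = \left(-3\right) \left(-1\right) 0 = 3 \cdot 0 = 0$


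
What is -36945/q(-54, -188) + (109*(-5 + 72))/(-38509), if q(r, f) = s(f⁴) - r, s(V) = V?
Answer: -1824863711435/9621076160102 ≈ -0.18967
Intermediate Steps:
q(r, f) = f⁴ - r
-36945/q(-54, -188) + (109*(-5 + 72))/(-38509) = -36945/((-188)⁴ - 1*(-54)) + (109*(-5 + 72))/(-38509) = -36945/(1249198336 + 54) + (109*67)*(-1/38509) = -36945/1249198390 + 7303*(-1/38509) = -36945*1/1249198390 - 7303/38509 = -7389/249839678 - 7303/38509 = -1824863711435/9621076160102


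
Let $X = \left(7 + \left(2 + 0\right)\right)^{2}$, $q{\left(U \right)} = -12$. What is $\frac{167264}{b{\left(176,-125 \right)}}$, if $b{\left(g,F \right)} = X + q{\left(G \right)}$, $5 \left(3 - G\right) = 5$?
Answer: $\frac{167264}{69} \approx 2424.1$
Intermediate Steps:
$G = 2$ ($G = 3 - 1 = 2$)
$X = 81$ ($X = \left(7 + 2\right)^{2} = 9^{2} = 81$)
$b{\left(g,F \right)} = 69$ ($b{\left(g,F \right)} = 81 - 12 = 69$)
$\frac{167264}{b{\left(176,-125 \right)}} = \frac{167264}{69}$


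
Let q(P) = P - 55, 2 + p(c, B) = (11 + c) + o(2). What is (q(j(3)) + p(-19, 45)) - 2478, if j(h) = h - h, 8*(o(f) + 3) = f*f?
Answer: -5091/2 ≈ -2545.5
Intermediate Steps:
o(f) = -3 + f²/8 (o(f) = -3 + (f*f)/8 = -3 + f²/8)
p(c, B) = 13/2 + c (p(c, B) = -2 + ((11 + c) + (-3 + (⅛)*2²)) = -2 + ((11 + c) + (-3 + (⅛)*4)) = -2 + ((11 + c) + (-3 + ½)) = -2 + ((11 + c) - 5/2) = -2 + (17/2 + c) = 13/2 + c)
j(h) = 0
q(P) = -55 + P
(q(j(3)) + p(-19, 45)) - 2478 = ((-55 + 0) + (13/2 - 19)) - 2478 = (-55 - 25/2) - 2478 = -135/2 - 2478 = -5091/2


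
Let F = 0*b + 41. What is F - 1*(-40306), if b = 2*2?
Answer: 40347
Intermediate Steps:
b = 4
F = 41 (F = 0*4 + 41 = 0 + 41 = 41)
F - 1*(-40306) = 41 - 1*(-40306) = 41 + 40306 = 40347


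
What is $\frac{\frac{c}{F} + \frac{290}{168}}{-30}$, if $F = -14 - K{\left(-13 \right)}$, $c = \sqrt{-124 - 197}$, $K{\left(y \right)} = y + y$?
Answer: $- \frac{29}{504} - \frac{i \sqrt{321}}{360} \approx -0.05754 - 0.049768 i$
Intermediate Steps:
$K{\left(y \right)} = 2 y$
$c = i \sqrt{321}$ ($c = \sqrt{-321} = i \sqrt{321} \approx 17.916 i$)
$F = 12$ ($F = -14 - 2 \left(-13\right) = -14 - -26 = -14 + 26 = 12$)
$\frac{\frac{c}{F} + \frac{290}{168}}{-30} = \frac{\frac{i \sqrt{321}}{12} + \frac{290}{168}}{-30} = \left(i \sqrt{321} \cdot \frac{1}{12} + 290 \cdot \frac{1}{168}\right) \left(- \frac{1}{30}\right) = \left(\frac{i \sqrt{321}}{12} + \frac{145}{84}\right) \left(- \frac{1}{30}\right) = \left(\frac{145}{84} + \frac{i \sqrt{321}}{12}\right) \left(- \frac{1}{30}\right) = - \frac{29}{504} - \frac{i \sqrt{321}}{360}$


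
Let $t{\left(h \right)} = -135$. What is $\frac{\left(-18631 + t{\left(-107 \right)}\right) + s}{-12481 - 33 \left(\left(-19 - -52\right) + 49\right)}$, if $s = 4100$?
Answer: $\frac{14666}{15187} \approx 0.96569$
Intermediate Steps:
$\frac{\left(-18631 + t{\left(-107 \right)}\right) + s}{-12481 - 33 \left(\left(-19 - -52\right) + 49\right)} = \frac{\left(-18631 - 135\right) + 4100}{-12481 - 33 \left(\left(-19 - -52\right) + 49\right)} = \frac{-18766 + 4100}{-12481 - 33 \left(\left(-19 + 52\right) + 49\right)} = - \frac{14666}{-12481 - 33 \left(33 + 49\right)} = - \frac{14666}{-12481 - 2706} = - \frac{14666}{-15187} = \left(-14666\right) \left(- \frac{1}{15187}\right) = \frac{14666}{15187}$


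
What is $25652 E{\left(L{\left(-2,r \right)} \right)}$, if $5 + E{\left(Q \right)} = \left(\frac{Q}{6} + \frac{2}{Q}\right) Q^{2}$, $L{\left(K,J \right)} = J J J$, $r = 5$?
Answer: $\frac{25069635470}{3} \approx 8.3565 \cdot 10^{9}$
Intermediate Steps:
$L{\left(K,J \right)} = J^{3}$ ($L{\left(K,J \right)} = J^{2} J = J^{3}$)
$E{\left(Q \right)} = -5 + Q^{2} \left(\frac{2}{Q} + \frac{Q}{6}\right)$ ($E{\left(Q \right)} = -5 + \left(\frac{Q}{6} + \frac{2}{Q}\right) Q^{2} = -5 + \left(\frac{2}{Q} + \frac{Q}{6}\right) Q^{2} = -5 + Q^{2} \left(\frac{2}{Q} + \frac{Q}{6}\right)$)
$25652 E{\left(L{\left(-2,r \right)} \right)} = 25652 \left(-5 + 2 \cdot 5^{3} + \frac{\left(5^{3}\right)^{3}}{6}\right) = 25652 \left(-5 + 2 \cdot 125 + \frac{125^{3}}{6}\right) = 25652 \left(-5 + 250 + \frac{1}{6} \cdot 1953125\right) = 25652 \left(-5 + 250 + \frac{1953125}{6}\right) = 25652 \cdot \frac{1954595}{6} = \frac{25069635470}{3}$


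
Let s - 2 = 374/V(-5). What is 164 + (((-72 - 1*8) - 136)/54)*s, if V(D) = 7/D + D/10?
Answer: 17924/19 ≈ 943.37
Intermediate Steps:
V(D) = 7/D + D/10 (V(D) = 7/D + D*(1/10) = 7/D + D/10)
s = -3702/19 (s = 2 + 374/(7/(-5) + (1/10)*(-5)) = 2 + 374/(7*(-1/5) - 1/2) = 2 + 374/(-7/5 - 1/2) = 2 + 374/(-19/10) = 2 + 374*(-10/19) = 2 - 3740/19 = -3702/19 ≈ -194.84)
164 + (((-72 - 1*8) - 136)/54)*s = 164 + (((-72 - 1*8) - 136)/54)*(-3702/19) = 164 + (((-72 - 8) - 136)*(1/54))*(-3702/19) = 164 + ((-80 - 136)*(1/54))*(-3702/19) = 164 - 216*1/54*(-3702/19) = 164 - 4*(-3702/19) = 164 + 14808/19 = 17924/19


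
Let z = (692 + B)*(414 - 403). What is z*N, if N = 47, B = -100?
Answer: 306064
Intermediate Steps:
z = 6512 (z = (692 - 100)*(414 - 403) = 592*11 = 6512)
z*N = 6512*47 = 306064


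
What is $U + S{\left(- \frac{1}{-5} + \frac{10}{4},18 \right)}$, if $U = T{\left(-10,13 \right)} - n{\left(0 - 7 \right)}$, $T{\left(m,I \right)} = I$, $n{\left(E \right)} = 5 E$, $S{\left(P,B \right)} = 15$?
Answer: $63$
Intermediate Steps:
$U = 48$ ($U = 13 - 5 \left(0 - 7\right) = 13 - 5 \left(-7\right) = 13 - -35 = 13 + 35 = 48$)
$U + S{\left(- \frac{1}{-5} + \frac{10}{4},18 \right)} = 48 + 15 = 63$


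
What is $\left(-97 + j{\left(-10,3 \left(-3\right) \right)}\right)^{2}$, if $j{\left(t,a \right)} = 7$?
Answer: $8100$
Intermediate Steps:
$\left(-97 + j{\left(-10,3 \left(-3\right) \right)}\right)^{2} = \left(-97 + 7\right)^{2} = \left(-90\right)^{2} = 8100$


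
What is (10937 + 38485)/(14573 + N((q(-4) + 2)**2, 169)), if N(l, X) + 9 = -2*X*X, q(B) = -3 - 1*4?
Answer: -8237/7093 ≈ -1.1613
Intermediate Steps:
q(B) = -7 (q(B) = -3 - 4 = -7)
N(l, X) = -9 - 2*X**2 (N(l, X) = -9 - 2*X*X = -9 - 2*X**2)
(10937 + 38485)/(14573 + N((q(-4) + 2)**2, 169)) = (10937 + 38485)/(14573 + (-9 - 2*169**2)) = 49422/(14573 + (-9 - 2*28561)) = 49422/(14573 + (-9 - 57122)) = 49422/(14573 - 57131) = 49422/(-42558) = 49422*(-1/42558) = -8237/7093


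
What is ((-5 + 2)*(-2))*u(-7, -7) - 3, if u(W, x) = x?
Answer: -45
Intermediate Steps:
((-5 + 2)*(-2))*u(-7, -7) - 3 = ((-5 + 2)*(-2))*(-7) - 3 = -3*(-2)*(-7) - 3 = 6*(-7) - 3 = -42 - 3 = -45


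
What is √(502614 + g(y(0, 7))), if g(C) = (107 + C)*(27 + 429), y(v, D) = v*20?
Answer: √551406 ≈ 742.57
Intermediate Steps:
y(v, D) = 20*v
g(C) = 48792 + 456*C (g(C) = (107 + C)*456 = 48792 + 456*C)
√(502614 + g(y(0, 7))) = √(502614 + (48792 + 456*(20*0))) = √(502614 + (48792 + 456*0)) = √(502614 + (48792 + 0)) = √(502614 + 48792) = √551406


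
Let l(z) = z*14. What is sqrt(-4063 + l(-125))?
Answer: I*sqrt(5813) ≈ 76.243*I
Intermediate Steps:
l(z) = 14*z
sqrt(-4063 + l(-125)) = sqrt(-4063 + 14*(-125)) = sqrt(-4063 - 1750) = sqrt(-5813) = I*sqrt(5813)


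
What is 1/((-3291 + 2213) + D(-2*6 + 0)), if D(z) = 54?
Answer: -1/1024 ≈ -0.00097656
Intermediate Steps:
1/((-3291 + 2213) + D(-2*6 + 0)) = 1/((-3291 + 2213) + 54) = 1/(-1078 + 54) = 1/(-1024) = -1/1024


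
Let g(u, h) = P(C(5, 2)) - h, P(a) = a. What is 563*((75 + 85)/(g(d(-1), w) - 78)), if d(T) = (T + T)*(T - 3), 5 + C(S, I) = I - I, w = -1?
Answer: -45040/41 ≈ -1098.5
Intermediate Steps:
C(S, I) = -5 (C(S, I) = -5 + (I - I) = -5 + 0 = -5)
d(T) = 2*T*(-3 + T) (d(T) = (2*T)*(-3 + T) = 2*T*(-3 + T))
g(u, h) = -5 - h
563*((75 + 85)/(g(d(-1), w) - 78)) = 563*((75 + 85)/((-5 - 1*(-1)) - 78)) = 563*(160/((-5 + 1) - 78)) = 563*(160/(-4 - 78)) = 563*(160/(-82)) = 563*(160*(-1/82)) = 563*(-80/41) = -45040/41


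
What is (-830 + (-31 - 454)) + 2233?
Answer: 918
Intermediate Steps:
(-830 + (-31 - 454)) + 2233 = (-830 - 485) + 2233 = -1315 + 2233 = 918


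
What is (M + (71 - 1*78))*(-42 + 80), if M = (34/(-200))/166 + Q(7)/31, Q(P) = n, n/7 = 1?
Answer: -66244013/257300 ≈ -257.46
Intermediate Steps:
n = 7 (n = 7*1 = 7)
Q(P) = 7
M = 115673/514600 (M = (34/(-200))/166 + 7/31 = (34*(-1/200))*(1/166) + 7*(1/31) = -17/100*1/166 + 7/31 = -17/16600 + 7/31 = 115673/514600 ≈ 0.22478)
(M + (71 - 1*78))*(-42 + 80) = (115673/514600 + (71 - 1*78))*(-42 + 80) = (115673/514600 + (71 - 78))*38 = (115673/514600 - 7)*38 = -3486527/514600*38 = -66244013/257300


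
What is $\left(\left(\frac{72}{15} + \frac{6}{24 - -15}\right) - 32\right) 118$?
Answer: $- \frac{207444}{65} \approx -3191.4$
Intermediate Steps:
$\left(\left(\frac{72}{15} + \frac{6}{24 - -15}\right) - 32\right) 118 = \left(\left(72 \cdot \frac{1}{15} + \frac{6}{24 + 15}\right) - 32\right) 118 = \left(\left(\frac{24}{5} + \frac{6}{39}\right) - 32\right) 118 = \left(\left(\frac{24}{5} + 6 \cdot \frac{1}{39}\right) - 32\right) 118 = \left(\left(\frac{24}{5} + \frac{2}{13}\right) - 32\right) 118 = \left(\frac{322}{65} - 32\right) 118 = \left(- \frac{1758}{65}\right) 118 = - \frac{207444}{65}$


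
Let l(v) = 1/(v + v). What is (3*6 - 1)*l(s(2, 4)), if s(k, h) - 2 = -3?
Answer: -17/2 ≈ -8.5000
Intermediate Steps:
s(k, h) = -1 (s(k, h) = 2 - 3 = -1)
l(v) = 1/(2*v)
(3*6 - 1)*l(s(2, 4)) = (3*6 - 1)*((½)/(-1)) = (18 - 1)*((½)*(-1)) = 17*(-½) = -17/2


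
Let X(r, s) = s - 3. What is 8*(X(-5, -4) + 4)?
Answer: -24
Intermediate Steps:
X(r, s) = -3 + s
8*(X(-5, -4) + 4) = 8*((-3 - 4) + 4) = 8*(-7 + 4) = 8*(-3) = -24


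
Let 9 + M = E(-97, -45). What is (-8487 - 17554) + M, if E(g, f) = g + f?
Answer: -26192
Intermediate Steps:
E(g, f) = f + g
M = -151 (M = -9 + (-45 - 97) = -9 - 142 = -151)
(-8487 - 17554) + M = (-8487 - 17554) - 151 = -26041 - 151 = -26192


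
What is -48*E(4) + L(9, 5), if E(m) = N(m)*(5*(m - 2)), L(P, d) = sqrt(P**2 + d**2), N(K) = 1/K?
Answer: -120 + sqrt(106) ≈ -109.70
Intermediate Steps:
E(m) = (-10 + 5*m)/m (E(m) = (5*(m - 2))/m = (5*(-2 + m))/m = (-10 + 5*m)/m)
-48*E(4) + L(9, 5) = -48*(5 - 10/4) + sqrt(9**2 + 5**2) = -48*(5 - 10*1/4) + sqrt(81 + 25) = -48*(5 - 5/2) + sqrt(106) = -48*5/2 + sqrt(106) = -120 + sqrt(106)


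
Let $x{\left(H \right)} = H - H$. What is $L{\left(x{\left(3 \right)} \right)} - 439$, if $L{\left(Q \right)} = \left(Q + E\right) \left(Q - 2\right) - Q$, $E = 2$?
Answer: $-443$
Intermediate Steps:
$x{\left(H \right)} = 0$
$L{\left(Q \right)} = - Q + \left(-2 + Q\right) \left(2 + Q\right)$ ($L{\left(Q \right)} = \left(Q + 2\right) \left(Q - 2\right) - Q = \left(2 + Q\right) \left(-2 + Q\right) - Q = \left(-2 + Q\right) \left(2 + Q\right) - Q = - Q + \left(-2 + Q\right) \left(2 + Q\right)$)
$L{\left(x{\left(3 \right)} \right)} - 439 = \left(-4 + 0^{2} - 0\right) - 439 = \left(-4 + 0 + 0\right) - 439 = -4 - 439 = -443$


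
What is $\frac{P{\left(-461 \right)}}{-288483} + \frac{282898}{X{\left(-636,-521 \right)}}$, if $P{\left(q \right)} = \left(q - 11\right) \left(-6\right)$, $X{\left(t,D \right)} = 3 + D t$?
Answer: $\frac{3841564526}{4551973257} \approx 0.84393$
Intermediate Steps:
$P{\left(q \right)} = 66 - 6 q$ ($P{\left(q \right)} = \left(-11 + q\right) \left(-6\right) = 66 - 6 q$)
$\frac{P{\left(-461 \right)}}{-288483} + \frac{282898}{X{\left(-636,-521 \right)}} = \frac{66 - -2766}{-288483} + \frac{282898}{3 - -331356} = \left(66 + 2766\right) \left(- \frac{1}{288483}\right) + \frac{282898}{3 + 331356} = 2832 \left(- \frac{1}{288483}\right) + \frac{282898}{331359} = - \frac{944}{96161} + 282898 \cdot \frac{1}{331359} = - \frac{944}{96161} + \frac{40414}{47337} = \frac{3841564526}{4551973257}$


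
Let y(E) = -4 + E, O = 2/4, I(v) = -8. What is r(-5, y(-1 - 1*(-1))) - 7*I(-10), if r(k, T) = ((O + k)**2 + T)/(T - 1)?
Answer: 211/4 ≈ 52.750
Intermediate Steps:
O = 1/2 (O = 2*(1/4) = 1/2 ≈ 0.50000)
r(k, T) = (T + (1/2 + k)**2)/(-1 + T) (r(k, T) = ((1/2 + k)**2 + T)/(T - 1) = (T + (1/2 + k)**2)/(-1 + T))
r(-5, y(-1 - 1*(-1))) - 7*I(-10) = ((-4 + (-1 - 1*(-1))) + (1 + 2*(-5))**2/4)/(-1 + (-4 + (-1 - 1*(-1)))) - 7*(-8) = ((-4 + (-1 + 1)) + (1 - 10)**2/4)/(-1 + (-4 + (-1 + 1))) + 56 = ((-4 + 0) + (1/4)*(-9)**2)/(-1 + (-4 + 0)) + 56 = (-4 + (1/4)*81)/(-1 - 4) + 56 = (-4 + 81/4)/(-5) + 56 = -1/5*65/4 + 56 = -13/4 + 56 = 211/4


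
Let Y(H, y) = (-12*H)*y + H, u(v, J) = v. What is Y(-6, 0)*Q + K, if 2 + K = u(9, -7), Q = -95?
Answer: 577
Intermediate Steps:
K = 7 (K = -2 + 9 = 7)
Y(H, y) = H - 12*H*y (Y(H, y) = -12*H*y + H = H - 12*H*y)
Y(-6, 0)*Q + K = -6*(1 - 12*0)*(-95) + 7 = -6*(1 + 0)*(-95) + 7 = -6*1*(-95) + 7 = -6*(-95) + 7 = 570 + 7 = 577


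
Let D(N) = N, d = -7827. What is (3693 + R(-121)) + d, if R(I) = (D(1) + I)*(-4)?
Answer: -3654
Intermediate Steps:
R(I) = -4 - 4*I (R(I) = (1 + I)*(-4) = -4 - 4*I)
(3693 + R(-121)) + d = (3693 + (-4 - 4*(-121))) - 7827 = (3693 + (-4 + 484)) - 7827 = (3693 + 480) - 7827 = 4173 - 7827 = -3654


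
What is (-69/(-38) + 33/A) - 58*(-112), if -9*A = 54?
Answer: 123354/19 ≈ 6492.3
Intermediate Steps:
A = -6 (A = -⅑*54 = -6)
(-69/(-38) + 33/A) - 58*(-112) = (-69/(-38) + 33/(-6)) - 58*(-112) = (-69*(-1/38) + 33*(-⅙)) + 6496 = (69/38 - 11/2) + 6496 = -70/19 + 6496 = 123354/19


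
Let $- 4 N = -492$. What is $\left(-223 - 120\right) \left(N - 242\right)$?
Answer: $40817$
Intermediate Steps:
$N = 123$ ($N = \left(- \frac{1}{4}\right) \left(-492\right) = 123$)
$\left(-223 - 120\right) \left(N - 242\right) = \left(-223 - 120\right) \left(123 - 242\right) = \left(-343\right) \left(-119\right) = 40817$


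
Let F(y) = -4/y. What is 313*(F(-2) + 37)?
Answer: 12207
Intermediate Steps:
313*(F(-2) + 37) = 313*(-4/(-2) + 37) = 313*(-4*(-1/2) + 37) = 313*(2 + 37) = 313*39 = 12207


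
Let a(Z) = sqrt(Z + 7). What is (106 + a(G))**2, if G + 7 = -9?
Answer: 11227 + 636*I ≈ 11227.0 + 636.0*I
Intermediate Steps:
G = -16 (G = -7 - 9 = -16)
a(Z) = sqrt(7 + Z)
(106 + a(G))**2 = (106 + sqrt(7 - 16))**2 = (106 + sqrt(-9))**2 = (106 + 3*I)**2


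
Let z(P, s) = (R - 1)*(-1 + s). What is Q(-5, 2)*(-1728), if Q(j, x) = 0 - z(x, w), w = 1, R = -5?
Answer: 0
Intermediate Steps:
z(P, s) = 6 - 6*s (z(P, s) = (-5 - 1)*(-1 + s) = -6*(-1 + s) = 6 - 6*s)
Q(j, x) = 0 (Q(j, x) = 0 - (6 - 6*1) = 0 - (6 - 6) = 0 - 1*0 = 0 + 0 = 0)
Q(-5, 2)*(-1728) = 0*(-1728) = 0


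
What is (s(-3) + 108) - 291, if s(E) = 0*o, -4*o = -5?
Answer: -183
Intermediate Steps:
o = 5/4 (o = -¼*(-5) = 5/4 ≈ 1.2500)
s(E) = 0 (s(E) = 0*(5/4) = 0)
(s(-3) + 108) - 291 = (0 + 108) - 291 = 108 - 291 = -183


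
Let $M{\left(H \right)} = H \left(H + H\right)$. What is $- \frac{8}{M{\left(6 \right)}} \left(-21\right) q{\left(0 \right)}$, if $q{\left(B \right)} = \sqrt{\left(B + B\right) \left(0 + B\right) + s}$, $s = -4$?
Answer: $\frac{14 i}{3} \approx 4.6667 i$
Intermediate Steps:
$M{\left(H \right)} = 2 H^{2}$ ($M{\left(H \right)} = H 2 H = 2 H^{2}$)
$q{\left(B \right)} = \sqrt{-4 + 2 B^{2}}$ ($q{\left(B \right)} = \sqrt{\left(B + B\right) \left(0 + B\right) - 4} = \sqrt{2 B B - 4} = \sqrt{2 B^{2} - 4} = \sqrt{-4 + 2 B^{2}}$)
$- \frac{8}{M{\left(6 \right)}} \left(-21\right) q{\left(0 \right)} = - \frac{8}{2 \cdot 6^{2}} \left(-21\right) \sqrt{-4 + 2 \cdot 0^{2}} = - \frac{8}{2 \cdot 36} \left(-21\right) \sqrt{-4 + 2 \cdot 0} = - \frac{8}{72} \left(-21\right) \sqrt{-4 + 0} = - 8 \cdot \frac{1}{72} \left(-21\right) \sqrt{-4} = - \frac{1}{9} \left(-21\right) 2 i = - \frac{\left(-7\right) 2 i}{3} = - \frac{\left(-14\right) i}{3} = \frac{14 i}{3}$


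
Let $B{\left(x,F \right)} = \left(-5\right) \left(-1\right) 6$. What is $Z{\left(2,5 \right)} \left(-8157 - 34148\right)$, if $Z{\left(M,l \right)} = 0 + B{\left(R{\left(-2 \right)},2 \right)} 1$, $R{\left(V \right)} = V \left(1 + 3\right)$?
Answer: $-1269150$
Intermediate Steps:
$R{\left(V \right)} = 4 V$ ($R{\left(V \right)} = V 4 = 4 V$)
$B{\left(x,F \right)} = 30$ ($B{\left(x,F \right)} = 5 \cdot 6 = 30$)
$Z{\left(M,l \right)} = 30$ ($Z{\left(M,l \right)} = 0 + 30 \cdot 1 = 0 + 30 = 30$)
$Z{\left(2,5 \right)} \left(-8157 - 34148\right) = 30 \left(-8157 - 34148\right) = 30 \left(-42305\right) = -1269150$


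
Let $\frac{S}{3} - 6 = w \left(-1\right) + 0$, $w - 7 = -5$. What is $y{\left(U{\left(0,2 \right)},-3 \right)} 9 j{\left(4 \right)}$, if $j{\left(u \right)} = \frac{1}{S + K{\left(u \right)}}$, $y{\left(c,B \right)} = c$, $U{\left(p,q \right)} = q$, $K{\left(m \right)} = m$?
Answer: $\frac{9}{8} \approx 1.125$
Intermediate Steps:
$w = 2$ ($w = 7 - 5 = 2$)
$S = 12$ ($S = 18 + 3 \left(2 \left(-1\right) + 0\right) = 18 + 3 \left(-2 + 0\right) = 18 + 3 \left(-2\right) = 18 - 6 = 12$)
$j{\left(u \right)} = \frac{1}{12 + u}$
$y{\left(U{\left(0,2 \right)},-3 \right)} 9 j{\left(4 \right)} = \frac{2 \cdot 9}{12 + 4} = \frac{18}{16} = 18 \cdot \frac{1}{16} = \frac{9}{8}$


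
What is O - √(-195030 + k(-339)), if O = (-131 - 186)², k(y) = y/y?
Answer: 100489 - I*√195029 ≈ 1.0049e+5 - 441.62*I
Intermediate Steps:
k(y) = 1
O = 100489 (O = (-317)² = 100489)
O - √(-195030 + k(-339)) = 100489 - √(-195030 + 1) = 100489 - √(-195029) = 100489 - I*√195029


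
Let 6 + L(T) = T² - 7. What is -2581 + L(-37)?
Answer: -1225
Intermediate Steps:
L(T) = -13 + T² (L(T) = -6 + (T² - 7) = -6 + (-7 + T²) = -13 + T²)
-2581 + L(-37) = -2581 + (-13 + (-37)²) = -2581 + (-13 + 1369) = -2581 + 1356 = -1225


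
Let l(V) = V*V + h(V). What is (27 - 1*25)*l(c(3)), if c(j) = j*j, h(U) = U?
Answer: 180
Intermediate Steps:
c(j) = j²
l(V) = V + V² (l(V) = V*V + V = V² + V = V + V²)
(27 - 1*25)*l(c(3)) = (27 - 1*25)*(3²*(1 + 3²)) = (27 - 25)*(9*(1 + 9)) = 2*(9*10) = 2*90 = 180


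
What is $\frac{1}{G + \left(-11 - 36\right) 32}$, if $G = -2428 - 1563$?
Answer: $- \frac{1}{5495} \approx -0.00018198$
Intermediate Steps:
$G = -3991$ ($G = -2428 - 1563 = -3991$)
$\frac{1}{G + \left(-11 - 36\right) 32} = \frac{1}{-3991 + \left(-11 - 36\right) 32} = \frac{1}{-3991 - 1504} = \frac{1}{-5495} = - \frac{1}{5495}$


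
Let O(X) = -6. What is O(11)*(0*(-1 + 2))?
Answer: 0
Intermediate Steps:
O(11)*(0*(-1 + 2)) = -0*(-1 + 2) = -0 = -6*0 = 0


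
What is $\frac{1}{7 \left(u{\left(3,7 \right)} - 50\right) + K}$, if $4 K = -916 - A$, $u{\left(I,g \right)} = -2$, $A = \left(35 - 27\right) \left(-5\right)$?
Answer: $- \frac{1}{583} \approx -0.0017153$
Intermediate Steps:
$A = -40$ ($A = 8 \left(-5\right) = -40$)
$K = -219$ ($K = \frac{-916 - -40}{4} = \frac{-916 + 40}{4} = \frac{1}{4} \left(-876\right) = -219$)
$\frac{1}{7 \left(u{\left(3,7 \right)} - 50\right) + K} = \frac{1}{7 \left(-2 - 50\right) - 219} = \frac{1}{7 \left(-52\right) - 219} = \frac{1}{-364 - 219} = \frac{1}{-583} = - \frac{1}{583}$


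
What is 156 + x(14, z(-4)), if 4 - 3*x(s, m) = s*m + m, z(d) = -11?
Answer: 637/3 ≈ 212.33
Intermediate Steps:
x(s, m) = 4/3 - m/3 - m*s/3 (x(s, m) = 4/3 - (s*m + m)/3 = 4/3 - (m*s + m)/3 = 4/3 - (m + m*s)/3 = 4/3 + (-m/3 - m*s/3) = 4/3 - m/3 - m*s/3)
156 + x(14, z(-4)) = 156 + (4/3 - ⅓*(-11) - ⅓*(-11)*14) = 156 + (4/3 + 11/3 + 154/3) = 156 + 169/3 = 637/3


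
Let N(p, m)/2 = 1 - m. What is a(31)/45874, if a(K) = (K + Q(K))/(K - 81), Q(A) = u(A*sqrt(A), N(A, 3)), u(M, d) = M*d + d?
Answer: -27/2293700 + 31*sqrt(31)/573425 ≈ 0.00028923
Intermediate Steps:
N(p, m) = 2 - 2*m (N(p, m) = 2*(1 - m) = 2 - 2*m)
u(M, d) = d + M*d
Q(A) = -4 - 4*A**(3/2) (Q(A) = (2 - 2*3)*(1 + A*sqrt(A)) = (2 - 6)*(1 + A**(3/2)) = -4*(1 + A**(3/2)) = -4 - 4*A**(3/2))
a(K) = (-4 + K - 4*K**(3/2))/(-81 + K) (a(K) = (K + (-4 - 4*K**(3/2)))/(K - 81) = (-4 + K - 4*K**(3/2))/(-81 + K))
a(31)/45874 = ((-4 + 31 - 124*sqrt(31))/(-81 + 31))/45874 = ((-4 + 31 - 124*sqrt(31))/(-50))*(1/45874) = -(-4 + 31 - 124*sqrt(31))/50*(1/45874) = -(27 - 124*sqrt(31))/50*(1/45874) = (-27/50 + 62*sqrt(31)/25)*(1/45874) = -27/2293700 + 31*sqrt(31)/573425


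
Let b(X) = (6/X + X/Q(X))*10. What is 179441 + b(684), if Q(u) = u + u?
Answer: 10228427/57 ≈ 1.7945e+5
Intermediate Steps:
Q(u) = 2*u
b(X) = 5 + 60/X (b(X) = (6/X + X/((2*X)))*10 = (6/X + X*(1/(2*X)))*10 = (6/X + ½)*10 = (½ + 6/X)*10 = 5 + 60/X)
179441 + b(684) = 179441 + (5 + 60/684) = 179441 + (5 + 60*(1/684)) = 179441 + (5 + 5/57) = 179441 + 290/57 = 10228427/57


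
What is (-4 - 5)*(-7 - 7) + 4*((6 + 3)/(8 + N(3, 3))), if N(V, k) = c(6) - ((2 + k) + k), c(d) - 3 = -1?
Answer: 144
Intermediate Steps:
c(d) = 2 (c(d) = 3 - 1 = 2)
N(V, k) = -2*k (N(V, k) = 2 - ((2 + k) + k) = 2 - (2 + 2*k) = 2 + (-2 - 2*k) = -2*k)
(-4 - 5)*(-7 - 7) + 4*((6 + 3)/(8 + N(3, 3))) = (-4 - 5)*(-7 - 7) + 4*((6 + 3)/(8 - 2*3)) = -9*(-14) + 4*(9/(8 - 6)) = 126 + 4*(9/2) = 126 + 18 = 144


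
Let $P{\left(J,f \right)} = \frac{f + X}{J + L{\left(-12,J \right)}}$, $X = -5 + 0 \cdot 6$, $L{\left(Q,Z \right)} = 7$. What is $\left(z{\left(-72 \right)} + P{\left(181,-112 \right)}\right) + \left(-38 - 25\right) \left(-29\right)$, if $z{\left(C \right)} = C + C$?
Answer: $\frac{316287}{188} \approx 1682.4$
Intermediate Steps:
$z{\left(C \right)} = 2 C$
$X = -5$ ($X = -5 + 0 = -5$)
$P{\left(J,f \right)} = \frac{-5 + f}{7 + J}$ ($P{\left(J,f \right)} = \frac{f - 5}{J + 7} = \frac{-5 + f}{7 + J}$)
$\left(z{\left(-72 \right)} + P{\left(181,-112 \right)}\right) + \left(-38 - 25\right) \left(-29\right) = \left(2 \left(-72\right) + \frac{-5 - 112}{7 + 181}\right) + \left(-38 - 25\right) \left(-29\right) = \left(-144 + \frac{1}{188} \left(-117\right)\right) - -1827 = \left(-144 + \frac{1}{188} \left(-117\right)\right) + 1827 = \left(-144 - \frac{117}{188}\right) + 1827 = - \frac{27189}{188} + 1827 = \frac{316287}{188}$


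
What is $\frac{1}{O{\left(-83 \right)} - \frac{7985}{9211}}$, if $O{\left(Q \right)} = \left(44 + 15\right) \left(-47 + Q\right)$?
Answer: $- \frac{9211}{70656355} \approx -0.00013036$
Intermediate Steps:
$O{\left(Q \right)} = -2773 + 59 Q$ ($O{\left(Q \right)} = 59 \left(-47 + Q\right) = -2773 + 59 Q$)
$\frac{1}{O{\left(-83 \right)} - \frac{7985}{9211}} = \frac{1}{\left(-2773 + 59 \left(-83\right)\right) - \frac{7985}{9211}} = \frac{1}{\left(-2773 - 4897\right) - \frac{7985}{9211}} = \frac{1}{-7670 - \frac{7985}{9211}} = \frac{1}{- \frac{70656355}{9211}} = - \frac{9211}{70656355}$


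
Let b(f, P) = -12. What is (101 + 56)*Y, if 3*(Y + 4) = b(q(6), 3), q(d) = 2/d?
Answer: -1256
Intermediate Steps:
Y = -8 (Y = -4 + (1/3)*(-12) = -4 - 4 = -8)
(101 + 56)*Y = (101 + 56)*(-8) = 157*(-8) = -1256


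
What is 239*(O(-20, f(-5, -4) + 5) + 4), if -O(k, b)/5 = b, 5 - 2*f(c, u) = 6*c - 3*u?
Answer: -37523/2 ≈ -18762.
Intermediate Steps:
f(c, u) = 5/2 - 3*c + 3*u/2 (f(c, u) = 5/2 - (6*c - 3*u)/2 = 5/2 - (-3*u + 6*c)/2 = 5/2 + (-3*c + 3*u/2) = 5/2 - 3*c + 3*u/2)
O(k, b) = -5*b
239*(O(-20, f(-5, -4) + 5) + 4) = 239*(-5*((5/2 - 3*(-5) + (3/2)*(-4)) + 5) + 4) = 239*(-5*((5/2 + 15 - 6) + 5) + 4) = 239*(-5*(23/2 + 5) + 4) = 239*(-5*33/2 + 4) = 239*(-165/2 + 4) = 239*(-157/2) = -37523/2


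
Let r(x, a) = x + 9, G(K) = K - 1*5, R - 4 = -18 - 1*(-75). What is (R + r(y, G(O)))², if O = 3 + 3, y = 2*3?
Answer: 5776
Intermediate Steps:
y = 6
O = 6
R = 61 (R = 4 + (-18 - 1*(-75)) = 4 + (-18 + 75) = 4 + 57 = 61)
G(K) = -5 + K (G(K) = K - 5 = -5 + K)
r(x, a) = 9 + x
(R + r(y, G(O)))² = (61 + (9 + 6))² = (61 + 15)² = 76² = 5776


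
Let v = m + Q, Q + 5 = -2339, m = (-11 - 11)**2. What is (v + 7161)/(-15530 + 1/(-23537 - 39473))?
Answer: -111338670/326181767 ≈ -0.34134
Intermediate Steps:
m = 484 (m = (-22)**2 = 484)
Q = -2344 (Q = -5 - 2339 = -2344)
v = -1860 (v = 484 - 2344 = -1860)
(v + 7161)/(-15530 + 1/(-23537 - 39473)) = (-1860 + 7161)/(-15530 + 1/(-23537 - 39473)) = 5301/(-15530 + 1/(-63010)) = 5301/(-15530 - 1/63010) = 5301/(-978545301/63010) = 5301*(-63010/978545301) = -111338670/326181767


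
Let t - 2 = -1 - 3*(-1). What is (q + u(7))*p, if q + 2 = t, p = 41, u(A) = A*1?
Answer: 369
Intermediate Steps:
u(A) = A
t = 4 (t = 2 + (-1 - 3*(-1)) = 2 + (-1 + 3) = 2 + 2 = 4)
q = 2 (q = -2 + 4 = 2)
(q + u(7))*p = (2 + 7)*41 = 9*41 = 369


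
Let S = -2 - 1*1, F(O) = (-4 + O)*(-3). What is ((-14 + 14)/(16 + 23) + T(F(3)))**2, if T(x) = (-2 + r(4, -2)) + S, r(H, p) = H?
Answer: 1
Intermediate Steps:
F(O) = 12 - 3*O
S = -3 (S = -2 - 1 = -3)
T(x) = -1 (T(x) = (-2 + 4) - 3 = 2 - 3 = -1)
((-14 + 14)/(16 + 23) + T(F(3)))**2 = ((-14 + 14)/(16 + 23) - 1)**2 = (0/39 - 1)**2 = (0*(1/39) - 1)**2 = (0 - 1)**2 = (-1)**2 = 1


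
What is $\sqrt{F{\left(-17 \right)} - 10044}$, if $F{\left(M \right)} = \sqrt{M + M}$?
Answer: $\sqrt{-10044 + i \sqrt{34}} \approx 0.0291 + 100.22 i$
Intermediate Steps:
$F{\left(M \right)} = \sqrt{2} \sqrt{M}$ ($F{\left(M \right)} = \sqrt{2 M} = \sqrt{2} \sqrt{M}$)
$\sqrt{F{\left(-17 \right)} - 10044} = \sqrt{\sqrt{2} \sqrt{-17} - 10044} = \sqrt{\sqrt{2} i \sqrt{17} - 10044} = \sqrt{i \sqrt{34} - 10044} = \sqrt{-10044 + i \sqrt{34}}$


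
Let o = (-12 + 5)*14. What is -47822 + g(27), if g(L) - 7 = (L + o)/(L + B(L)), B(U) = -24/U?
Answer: -11237164/235 ≈ -47818.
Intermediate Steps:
o = -98 (o = -7*14 = -98)
g(L) = 7 + (-98 + L)/(L - 24/L) (g(L) = 7 + (L - 98)/(L - 24/L) = 7 + (-98 + L)/(L - 24/L))
-47822 + g(27) = -47822 + 2*(-84 + 27*(-49 + 4*27))/(-24 + 27**2) = -47822 + 2*(-84 + 27*(-49 + 108))/(-24 + 729) = -47822 + 2*(-84 + 27*59)/705 = -47822 + 2*(1/705)*(-84 + 1593) = -47822 + 2*(1/705)*1509 = -47822 + 1006/235 = -11237164/235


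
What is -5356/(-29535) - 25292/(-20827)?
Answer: 858548632/615125445 ≈ 1.3957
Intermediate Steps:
-5356/(-29535) - 25292/(-20827) = -5356*(-1/29535) - 25292*(-1/20827) = 5356/29535 + 25292/20827 = 858548632/615125445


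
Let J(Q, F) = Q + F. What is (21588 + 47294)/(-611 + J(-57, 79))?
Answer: -2222/19 ≈ -116.95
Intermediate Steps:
J(Q, F) = F + Q
(21588 + 47294)/(-611 + J(-57, 79)) = (21588 + 47294)/(-611 + (79 - 57)) = 68882/(-611 + 22) = 68882/(-589) = 68882*(-1/589) = -2222/19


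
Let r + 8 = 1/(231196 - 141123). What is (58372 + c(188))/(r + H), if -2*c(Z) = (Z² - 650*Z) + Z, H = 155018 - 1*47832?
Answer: 9160964538/9653843995 ≈ 0.94895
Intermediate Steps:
H = 107186 (H = 155018 - 47832 = 107186)
r = -720583/90073 (r = -8 + 1/(231196 - 141123) = -8 + 1/90073 = -720583/90073 ≈ -8.0000)
c(Z) = -Z²/2 + 649*Z/2 (c(Z) = -((Z² - 650*Z) + Z)/2 = -(Z² - 649*Z)/2 = -Z²/2 + 649*Z/2)
(58372 + c(188))/(r + H) = (58372 + (½)*188*(649 - 1*188))/(-720583/90073 + 107186) = (58372 + (½)*188*(649 - 188))/(9653843995/90073) = (58372 + (½)*188*461)*(90073/9653843995) = (58372 + 43334)*(90073/9653843995) = 101706*(90073/9653843995) = 9160964538/9653843995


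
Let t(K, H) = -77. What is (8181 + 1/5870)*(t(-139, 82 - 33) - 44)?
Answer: -5810718991/5870 ≈ -9.8990e+5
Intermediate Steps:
(8181 + 1/5870)*(t(-139, 82 - 33) - 44) = (8181 + 1/5870)*(-77 - 44) = (8181 + 1/5870)*(-121) = (48022471/5870)*(-121) = -5810718991/5870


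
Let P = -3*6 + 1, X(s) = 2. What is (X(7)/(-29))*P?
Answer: 34/29 ≈ 1.1724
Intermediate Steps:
P = -17 (P = -18 + 1 = -17)
(X(7)/(-29))*P = (2/(-29))*(-17) = -1/29*2*(-17) = -2/29*(-17) = 34/29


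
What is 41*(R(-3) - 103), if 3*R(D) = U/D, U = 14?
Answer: -38581/9 ≈ -4286.8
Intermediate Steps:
R(D) = 14/(3*D) (R(D) = (14/D)/3 = 14/(3*D))
41*(R(-3) - 103) = 41*((14/3)/(-3) - 103) = 41*((14/3)*(-⅓) - 103) = 41*(-14/9 - 103) = 41*(-941/9) = -38581/9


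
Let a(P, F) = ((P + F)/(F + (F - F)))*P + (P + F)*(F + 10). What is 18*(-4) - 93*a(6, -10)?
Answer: -1476/5 ≈ -295.20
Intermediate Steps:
a(P, F) = (10 + F)*(F + P) + P*(F + P)/F (a(P, F) = ((F + P)/(F + 0))*P + (F + P)*(10 + F) = ((F + P)/F)*P + (10 + F)*(F + P) = P*(F + P)/F + (10 + F)*(F + P) = (10 + F)*(F + P) + P*(F + P)/F)
18*(-4) - 93*a(6, -10) = 18*(-4) - 93*((-10)² + 10*(-10) + 11*6 - 10*6 + 6²/(-10)) = -72 - 93*(100 - 100 + 66 - 60 - ⅒*36) = -72 - 93*(100 - 100 + 66 - 60 - 18/5) = -72 - 93*12/5 = -72 - 1116/5 = -1476/5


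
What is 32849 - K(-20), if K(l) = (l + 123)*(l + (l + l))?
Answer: 39029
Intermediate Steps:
K(l) = 3*l*(123 + l) (K(l) = (123 + l)*(l + 2*l) = (123 + l)*(3*l) = 3*l*(123 + l))
32849 - K(-20) = 32849 - 3*(-20)*(123 - 20) = 32849 - 3*(-20)*103 = 32849 - 1*(-6180) = 32849 + 6180 = 39029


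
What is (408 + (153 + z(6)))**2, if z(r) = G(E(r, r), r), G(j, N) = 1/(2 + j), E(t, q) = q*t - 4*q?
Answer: 61701025/196 ≈ 3.1480e+5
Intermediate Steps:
E(t, q) = -4*q + q*t
z(r) = 1/(2 + r*(-4 + r))
(408 + (153 + z(6)))**2 = (408 + (153 + 1/(2 + 6*(-4 + 6))))**2 = (408 + (153 + 1/(2 + 6*2)))**2 = (408 + (153 + 1/(2 + 12)))**2 = (408 + (153 + 1/14))**2 = (408 + 2143/14)**2 = (7855/14)**2 = 61701025/196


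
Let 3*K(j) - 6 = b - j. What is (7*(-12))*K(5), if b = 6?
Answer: -196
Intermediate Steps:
K(j) = 4 - j/3 (K(j) = 2 + (6 - j)/3 = 2 + (2 - j/3) = 4 - j/3)
(7*(-12))*K(5) = (7*(-12))*(4 - ⅓*5) = -84*(4 - 5/3) = -84*7/3 = -196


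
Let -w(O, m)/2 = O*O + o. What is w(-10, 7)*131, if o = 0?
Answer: -26200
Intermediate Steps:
w(O, m) = -2*O**2 (w(O, m) = -2*(O*O + 0) = -2*(O**2 + 0) = -2*O**2)
w(-10, 7)*131 = -2*(-10)**2*131 = -2*100*131 = -200*131 = -26200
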